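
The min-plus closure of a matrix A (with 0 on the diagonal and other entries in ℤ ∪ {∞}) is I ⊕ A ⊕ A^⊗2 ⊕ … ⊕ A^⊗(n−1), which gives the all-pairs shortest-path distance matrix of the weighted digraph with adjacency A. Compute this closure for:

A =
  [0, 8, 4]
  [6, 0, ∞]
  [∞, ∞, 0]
Closure =
  [0, 8, 4]
  [6, 0, 10]
  [∞, ∞, 0]

This is the Floyd-Warshall all-pairs shortest-path computation. For each intermediate vertex k = 0, 1, …, 2, update dist[i][j] ← min(dist[i][j], dist[i][k] + dist[k][j]). The final matrix gives, for each (i, j), the minimum total weight of any directed path from i to j (possibly empty when i = j).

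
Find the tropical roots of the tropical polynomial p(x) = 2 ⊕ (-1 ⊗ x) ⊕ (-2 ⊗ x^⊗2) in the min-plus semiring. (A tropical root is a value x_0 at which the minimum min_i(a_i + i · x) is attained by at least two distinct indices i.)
Roots: {1, 3}

Each tropical root is a break point of the lower envelope of the lines y = a_i + i · x (there are 3 lines, with slopes 0, 1, ..., 2). Only the lines that attain the minimum somewhere contribute to roots; other lines are dominated. Here the surviving (envelope) indices are i = 2, i = 1, i = 0.
Intersections between consecutive envelope lines give the roots: for adjacent envelope indices i < j the intersection is x = (a_i − a_j) / (j − i). Reading off the sorted break points: {1, 3}.
Verification: at each break x_0, at least two indices attain the minimum of min_i(a_i + i · x_0).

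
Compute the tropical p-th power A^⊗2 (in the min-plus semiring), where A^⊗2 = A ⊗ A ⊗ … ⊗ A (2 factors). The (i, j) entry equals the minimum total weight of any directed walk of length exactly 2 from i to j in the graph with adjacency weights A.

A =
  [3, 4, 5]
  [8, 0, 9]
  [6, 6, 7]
A^⊗2 =
  [6, 4, 8]
  [8, 0, 9]
  [9, 6, 11]

Each entry (A^⊗2)_ij equals the minimum over all length-2 walks i = v_0 → v_1 → … → v_2 = j of Σ_t A[v_t][v_{t+1}]. For example, for (i, j) = (0, 2) we minimise over 3 possible intermediate vertex sequences; the minimum is 8, attained along the walk 0 → 0 → 2.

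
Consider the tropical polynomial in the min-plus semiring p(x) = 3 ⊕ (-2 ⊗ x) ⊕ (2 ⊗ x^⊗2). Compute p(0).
p(0) = -2

A tropical monomial a ⊗ x^⊗i evaluates to a + i · x. Evaluating each term at x = 0:
  Term 0 contributes 3 + 0 · 0 = 3
  Term 1 contributes -2 + 1 · 0 = -2
  Term 2 contributes 2 + 2 · 0 = 2
p(0) = ⊕ of these = min[3, -2, 2] = -2.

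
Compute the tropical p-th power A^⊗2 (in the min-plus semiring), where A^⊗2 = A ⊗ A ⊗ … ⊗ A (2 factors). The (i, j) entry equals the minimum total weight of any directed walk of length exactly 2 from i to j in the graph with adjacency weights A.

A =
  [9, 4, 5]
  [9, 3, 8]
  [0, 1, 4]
A^⊗2 =
  [5, 6, 9]
  [8, 6, 11]
  [4, 4, 5]

Each entry (A^⊗2)_ij equals the minimum over all length-2 walks i = v_0 → v_1 → … → v_2 = j of Σ_t A[v_t][v_{t+1}]. For example, for (i, j) = (0, 2) we minimise over 3 possible intermediate vertex sequences; the minimum is 9, attained along the walk 0 → 2 → 2.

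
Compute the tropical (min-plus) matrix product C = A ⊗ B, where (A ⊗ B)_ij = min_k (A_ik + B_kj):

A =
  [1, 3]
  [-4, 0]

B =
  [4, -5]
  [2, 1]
A ⊗ B =
  [5, -4]
  [0, -9]

Apply the min-plus product entry-by-entry:
  C[0][0] = min over k of (A[0][0] + B[0][0] = 1 + 4 = 5, A[0][1] + B[1][0] = 3 + 2 = 5) = 5 (attained at k = 0)
  C[0][1] = min over k of (A[0][0] + B[0][1] = 1 + -5 = -4, A[0][1] + B[1][1] = 3 + 1 = 4) = -4 (attained at k = 0)
  C[1][0] = min over k of (A[1][0] + B[0][0] = -4 + 4 = 0, A[1][1] + B[1][0] = 0 + 2 = 2) = 0 (attained at k = 0)
  C[1][1] = min over k of (A[1][0] + B[0][1] = -4 + -5 = -9, A[1][1] + B[1][1] = 0 + 1 = 1) = -9 (attained at k = 0)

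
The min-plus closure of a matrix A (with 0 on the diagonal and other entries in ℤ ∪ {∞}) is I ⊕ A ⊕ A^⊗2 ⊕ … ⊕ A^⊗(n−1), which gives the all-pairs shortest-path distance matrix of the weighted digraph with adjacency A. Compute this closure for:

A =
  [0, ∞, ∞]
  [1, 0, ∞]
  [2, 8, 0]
Closure =
  [0, ∞, ∞]
  [1, 0, ∞]
  [2, 8, 0]

This is the Floyd-Warshall all-pairs shortest-path computation. For each intermediate vertex k = 0, 1, …, 2, update dist[i][j] ← min(dist[i][j], dist[i][k] + dist[k][j]). The final matrix gives, for each (i, j), the minimum total weight of any directed path from i to j (possibly empty when i = j).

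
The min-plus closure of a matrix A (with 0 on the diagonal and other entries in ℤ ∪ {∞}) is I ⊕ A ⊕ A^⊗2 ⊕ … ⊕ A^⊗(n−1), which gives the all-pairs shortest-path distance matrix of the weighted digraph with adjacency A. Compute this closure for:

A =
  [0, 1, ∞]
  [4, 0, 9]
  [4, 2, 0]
Closure =
  [0, 1, 10]
  [4, 0, 9]
  [4, 2, 0]

This is the Floyd-Warshall all-pairs shortest-path computation. For each intermediate vertex k = 0, 1, …, 2, update dist[i][j] ← min(dist[i][j], dist[i][k] + dist[k][j]). The final matrix gives, for each (i, j), the minimum total weight of any directed path from i to j (possibly empty when i = j).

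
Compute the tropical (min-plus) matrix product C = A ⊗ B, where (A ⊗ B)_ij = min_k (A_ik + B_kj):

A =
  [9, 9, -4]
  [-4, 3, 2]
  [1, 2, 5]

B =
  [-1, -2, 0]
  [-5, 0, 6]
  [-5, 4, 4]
A ⊗ B =
  [-9, 0, 0]
  [-5, -6, -4]
  [-3, -1, 1]

Apply the min-plus product entry-by-entry:
  C[0][0] = min over k of (A[0][0] + B[0][0] = 9 + -1 = 8, A[0][1] + B[1][0] = 9 + -5 = 4, A[0][2] + B[2][0] = -4 + -5 = -9) = -9 (attained at k = 2)
  C[0][1] = min over k of (A[0][0] + B[0][1] = 9 + -2 = 7, A[0][1] + B[1][1] = 9 + 0 = 9, A[0][2] + B[2][1] = -4 + 4 = 0) = 0 (attained at k = 2)
  C[0][2] = min over k of (A[0][0] + B[0][2] = 9 + 0 = 9, A[0][1] + B[1][2] = 9 + 6 = 15, A[0][2] + B[2][2] = -4 + 4 = 0) = 0 (attained at k = 2)
  C[1][0] = min over k of (A[1][0] + B[0][0] = -4 + -1 = -5, A[1][1] + B[1][0] = 3 + -5 = -2, A[1][2] + B[2][0] = 2 + -5 = -3) = -5 (attained at k = 0)
  C[1][1] = min over k of (A[1][0] + B[0][1] = -4 + -2 = -6, A[1][1] + B[1][1] = 3 + 0 = 3, A[1][2] + B[2][1] = 2 + 4 = 6) = -6 (attained at k = 0)
  C[1][2] = min over k of (A[1][0] + B[0][2] = -4 + 0 = -4, A[1][1] + B[1][2] = 3 + 6 = 9, A[1][2] + B[2][2] = 2 + 4 = 6) = -4 (attained at k = 0)
  C[2][0] = min over k of (A[2][0] + B[0][0] = 1 + -1 = 0, A[2][1] + B[1][0] = 2 + -5 = -3, A[2][2] + B[2][0] = 5 + -5 = 0) = -3 (attained at k = 1)
  C[2][1] = min over k of (A[2][0] + B[0][1] = 1 + -2 = -1, A[2][1] + B[1][1] = 2 + 0 = 2, A[2][2] + B[2][1] = 5 + 4 = 9) = -1 (attained at k = 0)
  C[2][2] = min over k of (A[2][0] + B[0][2] = 1 + 0 = 1, A[2][1] + B[1][2] = 2 + 6 = 8, A[2][2] + B[2][2] = 5 + 4 = 9) = 1 (attained at k = 0)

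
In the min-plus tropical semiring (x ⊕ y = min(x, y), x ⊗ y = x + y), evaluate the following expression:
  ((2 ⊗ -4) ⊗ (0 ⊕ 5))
((2 ⊗ -4) ⊗ (0 ⊕ 5)) = -2

Expand innermost to outermost. Recall ⊕ takes the minimum of its arguments and ⊗ takes their sum. Working out the expression ((2 ⊗ -4) ⊗ (0 ⊕ 5)) gives -2.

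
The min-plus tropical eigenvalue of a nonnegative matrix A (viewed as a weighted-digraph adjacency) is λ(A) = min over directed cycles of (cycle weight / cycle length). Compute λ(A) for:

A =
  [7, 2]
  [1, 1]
λ(A) = 1

Enumerate directed cycles and compute their means (weight / length). Sample:
  cycle 0 → 0: weight = 7, length = 1, mean = 7/1 ≈ 7.000
  cycle 1 → 1: weight = 1, length = 1, mean = 1/1 ≈ 1.000
  cycle 0 → 1 → 0: weight = 3, length = 2, mean = 3/2 ≈ 1.500
  cycle 1 → 0 → 1: weight = 3, length = 2, mean = 3/2 ≈ 1.500
Minimum mean = 1.000, attained e.g. along the cycle 1 → 1 with weight 1 and length 1. So λ(A) = 1/1 = 1.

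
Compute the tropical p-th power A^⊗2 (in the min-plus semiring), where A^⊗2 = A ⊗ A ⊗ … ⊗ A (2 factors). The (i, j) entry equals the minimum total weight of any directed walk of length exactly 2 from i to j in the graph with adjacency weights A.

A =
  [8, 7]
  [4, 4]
A^⊗2 =
  [11, 11]
  [8, 8]

Each entry (A^⊗2)_ij equals the minimum over all length-2 walks i = v_0 → v_1 → … → v_2 = j of Σ_t A[v_t][v_{t+1}]. For example, for (i, j) = (0, 1) we minimise over 2 possible intermediate vertex sequences; the minimum is 11, attained along the walk 0 → 1 → 1.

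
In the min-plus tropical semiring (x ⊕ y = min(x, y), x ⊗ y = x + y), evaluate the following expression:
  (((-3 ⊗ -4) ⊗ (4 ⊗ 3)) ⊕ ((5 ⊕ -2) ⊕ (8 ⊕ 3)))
(((-3 ⊗ -4) ⊗ (4 ⊗ 3)) ⊕ ((5 ⊕ -2) ⊕ (8 ⊕ 3))) = -2

Expand innermost to outermost. Recall ⊕ takes the minimum of its arguments and ⊗ takes their sum. Working out the expression (((-3 ⊗ -4) ⊗ (4 ⊗ 3)) ⊕ ((5 ⊕ -2) ⊕ (8 ⊕ 3))) gives -2.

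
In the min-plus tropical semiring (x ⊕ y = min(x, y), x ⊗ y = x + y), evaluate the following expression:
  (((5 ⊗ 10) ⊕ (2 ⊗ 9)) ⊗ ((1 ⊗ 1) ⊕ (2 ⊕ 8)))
(((5 ⊗ 10) ⊕ (2 ⊗ 9)) ⊗ ((1 ⊗ 1) ⊕ (2 ⊕ 8))) = 13

Expand innermost to outermost. Recall ⊕ takes the minimum of its arguments and ⊗ takes their sum. Working out the expression (((5 ⊗ 10) ⊕ (2 ⊗ 9)) ⊗ ((1 ⊗ 1) ⊕ (2 ⊕ 8))) gives 13.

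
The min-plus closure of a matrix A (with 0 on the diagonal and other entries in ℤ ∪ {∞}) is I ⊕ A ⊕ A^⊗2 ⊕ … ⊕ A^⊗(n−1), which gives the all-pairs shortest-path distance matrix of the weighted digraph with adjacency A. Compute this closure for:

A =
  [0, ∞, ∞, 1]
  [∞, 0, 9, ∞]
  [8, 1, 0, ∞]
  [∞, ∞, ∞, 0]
Closure =
  [0, ∞, ∞, 1]
  [17, 0, 9, 18]
  [8, 1, 0, 9]
  [∞, ∞, ∞, 0]

This is the Floyd-Warshall all-pairs shortest-path computation. For each intermediate vertex k = 0, 1, …, 3, update dist[i][j] ← min(dist[i][j], dist[i][k] + dist[k][j]). The final matrix gives, for each (i, j), the minimum total weight of any directed path from i to j (possibly empty when i = j).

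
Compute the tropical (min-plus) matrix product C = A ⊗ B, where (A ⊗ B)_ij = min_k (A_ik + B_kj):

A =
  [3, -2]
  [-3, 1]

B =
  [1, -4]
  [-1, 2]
A ⊗ B =
  [-3, -1]
  [-2, -7]

Apply the min-plus product entry-by-entry:
  C[0][0] = min over k of (A[0][0] + B[0][0] = 3 + 1 = 4, A[0][1] + B[1][0] = -2 + -1 = -3) = -3 (attained at k = 1)
  C[0][1] = min over k of (A[0][0] + B[0][1] = 3 + -4 = -1, A[0][1] + B[1][1] = -2 + 2 = 0) = -1 (attained at k = 0)
  C[1][0] = min over k of (A[1][0] + B[0][0] = -3 + 1 = -2, A[1][1] + B[1][0] = 1 + -1 = 0) = -2 (attained at k = 0)
  C[1][1] = min over k of (A[1][0] + B[0][1] = -3 + -4 = -7, A[1][1] + B[1][1] = 1 + 2 = 3) = -7 (attained at k = 0)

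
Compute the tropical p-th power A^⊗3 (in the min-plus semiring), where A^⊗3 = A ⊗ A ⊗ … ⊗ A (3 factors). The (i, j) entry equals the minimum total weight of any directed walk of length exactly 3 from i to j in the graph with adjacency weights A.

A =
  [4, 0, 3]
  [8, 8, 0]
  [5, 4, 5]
A^⊗3 =
  [5, 4, 4]
  [9, 5, 4]
  [9, 8, 5]

Each entry (A^⊗3)_ij equals the minimum over all length-3 walks i = v_0 → v_1 → … → v_3 = j of Σ_t A[v_t][v_{t+1}]. For example, for (i, j) = (0, 2) we minimise over 9 possible intermediate vertex sequences; the minimum is 4, attained along the walk 0 → 0 → 1 → 2.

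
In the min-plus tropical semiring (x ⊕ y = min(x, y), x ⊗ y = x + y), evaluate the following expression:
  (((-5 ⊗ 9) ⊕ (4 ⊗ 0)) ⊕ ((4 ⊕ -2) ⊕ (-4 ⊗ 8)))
(((-5 ⊗ 9) ⊕ (4 ⊗ 0)) ⊕ ((4 ⊕ -2) ⊕ (-4 ⊗ 8))) = -2

Expand innermost to outermost. Recall ⊕ takes the minimum of its arguments and ⊗ takes their sum. Working out the expression (((-5 ⊗ 9) ⊕ (4 ⊗ 0)) ⊕ ((4 ⊕ -2) ⊕ (-4 ⊗ 8))) gives -2.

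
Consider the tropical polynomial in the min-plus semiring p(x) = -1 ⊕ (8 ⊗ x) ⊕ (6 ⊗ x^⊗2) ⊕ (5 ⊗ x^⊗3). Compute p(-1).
p(-1) = -1

A tropical monomial a ⊗ x^⊗i evaluates to a + i · x. Evaluating each term at x = -1:
  Term 0 contributes -1 + 0 · -1 = -1
  Term 1 contributes 8 + 1 · -1 = 7
  Term 2 contributes 6 + 2 · -1 = 4
  Term 3 contributes 5 + 3 · -1 = 2
p(-1) = ⊕ of these = min[-1, 7, 4, 2] = -1.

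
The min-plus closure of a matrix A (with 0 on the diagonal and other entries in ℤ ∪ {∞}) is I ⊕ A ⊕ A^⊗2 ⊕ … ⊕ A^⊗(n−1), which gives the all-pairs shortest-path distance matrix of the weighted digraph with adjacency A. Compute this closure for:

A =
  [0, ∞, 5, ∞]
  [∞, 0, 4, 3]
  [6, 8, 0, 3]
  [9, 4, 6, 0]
Closure =
  [0, 12, 5, 8]
  [10, 0, 4, 3]
  [6, 7, 0, 3]
  [9, 4, 6, 0]

This is the Floyd-Warshall all-pairs shortest-path computation. For each intermediate vertex k = 0, 1, …, 3, update dist[i][j] ← min(dist[i][j], dist[i][k] + dist[k][j]). The final matrix gives, for each (i, j), the minimum total weight of any directed path from i to j (possibly empty when i = j).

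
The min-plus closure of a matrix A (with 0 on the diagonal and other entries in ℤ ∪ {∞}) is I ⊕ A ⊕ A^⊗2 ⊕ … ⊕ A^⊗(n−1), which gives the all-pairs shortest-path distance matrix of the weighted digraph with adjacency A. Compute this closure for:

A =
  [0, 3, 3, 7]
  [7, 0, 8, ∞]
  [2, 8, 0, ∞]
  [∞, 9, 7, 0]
Closure =
  [0, 3, 3, 7]
  [7, 0, 8, 14]
  [2, 5, 0, 9]
  [9, 9, 7, 0]

This is the Floyd-Warshall all-pairs shortest-path computation. For each intermediate vertex k = 0, 1, …, 3, update dist[i][j] ← min(dist[i][j], dist[i][k] + dist[k][j]). The final matrix gives, for each (i, j), the minimum total weight of any directed path from i to j (possibly empty when i = j).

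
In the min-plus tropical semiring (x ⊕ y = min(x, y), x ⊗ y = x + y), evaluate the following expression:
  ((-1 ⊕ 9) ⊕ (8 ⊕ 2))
((-1 ⊕ 9) ⊕ (8 ⊕ 2)) = -1

Expand innermost to outermost. Recall ⊕ takes the minimum of its arguments and ⊗ takes their sum. Working out the expression ((-1 ⊕ 9) ⊕ (8 ⊕ 2)) gives -1.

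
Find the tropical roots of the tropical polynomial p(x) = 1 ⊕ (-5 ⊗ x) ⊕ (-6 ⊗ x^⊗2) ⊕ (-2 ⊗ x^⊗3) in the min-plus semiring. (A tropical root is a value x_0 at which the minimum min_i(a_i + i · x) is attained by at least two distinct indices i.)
Roots: {-4, 1, 6}

Each tropical root is a break point of the lower envelope of the lines y = a_i + i · x (there are 4 lines, with slopes 0, 1, ..., 3). Only the lines that attain the minimum somewhere contribute to roots; other lines are dominated. Here the surviving (envelope) indices are i = 3, i = 2, i = 1, i = 0.
Intersections between consecutive envelope lines give the roots: for adjacent envelope indices i < j the intersection is x = (a_i − a_j) / (j − i). Reading off the sorted break points: {-4, 1, 6}.
Verification: at each break x_0, at least two indices attain the minimum of min_i(a_i + i · x_0).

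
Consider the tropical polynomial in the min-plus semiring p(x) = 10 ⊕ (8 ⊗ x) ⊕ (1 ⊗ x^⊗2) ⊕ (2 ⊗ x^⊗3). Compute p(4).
p(4) = 9

A tropical monomial a ⊗ x^⊗i evaluates to a + i · x. Evaluating each term at x = 4:
  Term 0 contributes 10 + 0 · 4 = 10
  Term 1 contributes 8 + 1 · 4 = 12
  Term 2 contributes 1 + 2 · 4 = 9
  Term 3 contributes 2 + 3 · 4 = 14
p(4) = ⊕ of these = min[10, 12, 9, 14] = 9.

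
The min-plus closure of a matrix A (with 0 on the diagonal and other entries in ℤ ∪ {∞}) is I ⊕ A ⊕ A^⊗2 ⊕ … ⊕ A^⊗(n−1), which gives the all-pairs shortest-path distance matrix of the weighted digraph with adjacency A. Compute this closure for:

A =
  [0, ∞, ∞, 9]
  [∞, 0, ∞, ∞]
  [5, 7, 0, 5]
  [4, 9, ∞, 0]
Closure =
  [0, 18, ∞, 9]
  [∞, 0, ∞, ∞]
  [5, 7, 0, 5]
  [4, 9, ∞, 0]

This is the Floyd-Warshall all-pairs shortest-path computation. For each intermediate vertex k = 0, 1, …, 3, update dist[i][j] ← min(dist[i][j], dist[i][k] + dist[k][j]). The final matrix gives, for each (i, j), the minimum total weight of any directed path from i to j (possibly empty when i = j).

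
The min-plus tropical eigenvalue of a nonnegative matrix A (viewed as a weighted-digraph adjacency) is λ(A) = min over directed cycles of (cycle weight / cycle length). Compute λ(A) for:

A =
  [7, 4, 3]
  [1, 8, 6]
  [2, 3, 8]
λ(A) = 7/3

Enumerate directed cycles and compute their means (weight / length). Sample:
  cycle 0 → 0: weight = 7, length = 1, mean = 7/1 ≈ 7.000
  cycle 1 → 1: weight = 8, length = 1, mean = 8/1 ≈ 8.000
  cycle 2 → 2: weight = 8, length = 1, mean = 8/1 ≈ 8.000
  cycle 0 → 1 → 0: weight = 5, length = 2, mean = 5/2 ≈ 2.500
  cycle 0 → 2 → 0: weight = 5, length = 2, mean = 5/2 ≈ 2.500
  cycle 1 → 0 → 1: weight = 5, length = 2, mean = 5/2 ≈ 2.500
Minimum mean = 2.333, attained e.g. along the cycle 0 → 2 → 1 → 0 with weight 7 and length 3. So λ(A) = 7/3 = 7/3.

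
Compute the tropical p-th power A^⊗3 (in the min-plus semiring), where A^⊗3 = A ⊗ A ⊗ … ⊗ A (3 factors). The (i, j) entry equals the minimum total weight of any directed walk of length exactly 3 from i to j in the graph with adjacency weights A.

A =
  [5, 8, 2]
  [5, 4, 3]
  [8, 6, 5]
A^⊗3 =
  [13, 12, 11]
  [13, 12, 11]
  [15, 14, 13]

Each entry (A^⊗3)_ij equals the minimum over all length-3 walks i = v_0 → v_1 → … → v_3 = j of Σ_t A[v_t][v_{t+1}]. For example, for (i, j) = (0, 2) we minimise over 9 possible intermediate vertex sequences; the minimum is 11, attained along the walk 0 → 2 → 1 → 2.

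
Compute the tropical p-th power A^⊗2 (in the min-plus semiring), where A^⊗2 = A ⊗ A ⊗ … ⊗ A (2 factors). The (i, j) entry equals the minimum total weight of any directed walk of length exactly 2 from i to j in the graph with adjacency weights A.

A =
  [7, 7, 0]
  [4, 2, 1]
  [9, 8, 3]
A^⊗2 =
  [9, 8, 3]
  [6, 4, 3]
  [12, 10, 6]

Each entry (A^⊗2)_ij equals the minimum over all length-2 walks i = v_0 → v_1 → … → v_2 = j of Σ_t A[v_t][v_{t+1}]. For example, for (i, j) = (0, 2) we minimise over 3 possible intermediate vertex sequences; the minimum is 3, attained along the walk 0 → 2 → 2.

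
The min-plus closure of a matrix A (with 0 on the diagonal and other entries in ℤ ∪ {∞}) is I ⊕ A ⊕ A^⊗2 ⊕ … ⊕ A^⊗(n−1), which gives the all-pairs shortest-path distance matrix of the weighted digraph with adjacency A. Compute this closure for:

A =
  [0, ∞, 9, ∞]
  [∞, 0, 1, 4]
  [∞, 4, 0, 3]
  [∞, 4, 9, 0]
Closure =
  [0, 13, 9, 12]
  [∞, 0, 1, 4]
  [∞, 4, 0, 3]
  [∞, 4, 5, 0]

This is the Floyd-Warshall all-pairs shortest-path computation. For each intermediate vertex k = 0, 1, …, 3, update dist[i][j] ← min(dist[i][j], dist[i][k] + dist[k][j]). The final matrix gives, for each (i, j), the minimum total weight of any directed path from i to j (possibly empty when i = j).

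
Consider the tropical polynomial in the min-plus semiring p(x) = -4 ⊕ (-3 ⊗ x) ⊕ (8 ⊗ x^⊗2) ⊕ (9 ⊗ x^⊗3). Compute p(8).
p(8) = -4

A tropical monomial a ⊗ x^⊗i evaluates to a + i · x. Evaluating each term at x = 8:
  Term 0 contributes -4 + 0 · 8 = -4
  Term 1 contributes -3 + 1 · 8 = 5
  Term 2 contributes 8 + 2 · 8 = 24
  Term 3 contributes 9 + 3 · 8 = 33
p(8) = ⊕ of these = min[-4, 5, 24, 33] = -4.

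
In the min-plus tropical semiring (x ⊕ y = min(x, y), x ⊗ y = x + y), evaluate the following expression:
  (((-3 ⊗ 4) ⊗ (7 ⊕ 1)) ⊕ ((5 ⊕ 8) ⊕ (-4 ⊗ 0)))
(((-3 ⊗ 4) ⊗ (7 ⊕ 1)) ⊕ ((5 ⊕ 8) ⊕ (-4 ⊗ 0))) = -4

Expand innermost to outermost. Recall ⊕ takes the minimum of its arguments and ⊗ takes their sum. Working out the expression (((-3 ⊗ 4) ⊗ (7 ⊕ 1)) ⊕ ((5 ⊕ 8) ⊕ (-4 ⊗ 0))) gives -4.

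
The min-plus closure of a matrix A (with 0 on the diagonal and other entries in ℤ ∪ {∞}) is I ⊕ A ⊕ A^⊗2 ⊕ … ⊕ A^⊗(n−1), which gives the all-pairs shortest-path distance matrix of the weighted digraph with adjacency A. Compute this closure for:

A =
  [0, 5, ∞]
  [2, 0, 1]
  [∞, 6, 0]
Closure =
  [0, 5, 6]
  [2, 0, 1]
  [8, 6, 0]

This is the Floyd-Warshall all-pairs shortest-path computation. For each intermediate vertex k = 0, 1, …, 2, update dist[i][j] ← min(dist[i][j], dist[i][k] + dist[k][j]). The final matrix gives, for each (i, j), the minimum total weight of any directed path from i to j (possibly empty when i = j).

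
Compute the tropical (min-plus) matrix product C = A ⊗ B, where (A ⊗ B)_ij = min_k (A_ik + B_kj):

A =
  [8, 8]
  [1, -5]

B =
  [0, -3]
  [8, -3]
A ⊗ B =
  [8, 5]
  [1, -8]

Apply the min-plus product entry-by-entry:
  C[0][0] = min over k of (A[0][0] + B[0][0] = 8 + 0 = 8, A[0][1] + B[1][0] = 8 + 8 = 16) = 8 (attained at k = 0)
  C[0][1] = min over k of (A[0][0] + B[0][1] = 8 + -3 = 5, A[0][1] + B[1][1] = 8 + -3 = 5) = 5 (attained at k = 0)
  C[1][0] = min over k of (A[1][0] + B[0][0] = 1 + 0 = 1, A[1][1] + B[1][0] = -5 + 8 = 3) = 1 (attained at k = 0)
  C[1][1] = min over k of (A[1][0] + B[0][1] = 1 + -3 = -2, A[1][1] + B[1][1] = -5 + -3 = -8) = -8 (attained at k = 1)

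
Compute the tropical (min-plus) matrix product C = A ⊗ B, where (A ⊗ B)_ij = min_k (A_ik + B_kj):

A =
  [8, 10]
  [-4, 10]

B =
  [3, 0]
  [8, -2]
A ⊗ B =
  [11, 8]
  [-1, -4]

Apply the min-plus product entry-by-entry:
  C[0][0] = min over k of (A[0][0] + B[0][0] = 8 + 3 = 11, A[0][1] + B[1][0] = 10 + 8 = 18) = 11 (attained at k = 0)
  C[0][1] = min over k of (A[0][0] + B[0][1] = 8 + 0 = 8, A[0][1] + B[1][1] = 10 + -2 = 8) = 8 (attained at k = 0)
  C[1][0] = min over k of (A[1][0] + B[0][0] = -4 + 3 = -1, A[1][1] + B[1][0] = 10 + 8 = 18) = -1 (attained at k = 0)
  C[1][1] = min over k of (A[1][0] + B[0][1] = -4 + 0 = -4, A[1][1] + B[1][1] = 10 + -2 = 8) = -4 (attained at k = 0)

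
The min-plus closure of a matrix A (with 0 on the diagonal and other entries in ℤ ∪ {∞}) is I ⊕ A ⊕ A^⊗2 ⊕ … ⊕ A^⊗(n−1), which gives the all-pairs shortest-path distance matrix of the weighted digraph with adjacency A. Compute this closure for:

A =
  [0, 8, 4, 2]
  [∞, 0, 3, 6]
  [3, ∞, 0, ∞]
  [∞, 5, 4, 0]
Closure =
  [0, 7, 4, 2]
  [6, 0, 3, 6]
  [3, 10, 0, 5]
  [7, 5, 4, 0]

This is the Floyd-Warshall all-pairs shortest-path computation. For each intermediate vertex k = 0, 1, …, 3, update dist[i][j] ← min(dist[i][j], dist[i][k] + dist[k][j]). The final matrix gives, for each (i, j), the minimum total weight of any directed path from i to j (possibly empty when i = j).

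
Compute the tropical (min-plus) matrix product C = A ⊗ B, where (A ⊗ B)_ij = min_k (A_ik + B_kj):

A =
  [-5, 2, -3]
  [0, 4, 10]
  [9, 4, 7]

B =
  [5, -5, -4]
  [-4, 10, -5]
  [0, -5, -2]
A ⊗ B =
  [-3, -10, -9]
  [0, -5, -4]
  [0, 2, -1]

Apply the min-plus product entry-by-entry:
  C[0][0] = min over k of (A[0][0] + B[0][0] = -5 + 5 = 0, A[0][1] + B[1][0] = 2 + -4 = -2, A[0][2] + B[2][0] = -3 + 0 = -3) = -3 (attained at k = 2)
  C[0][1] = min over k of (A[0][0] + B[0][1] = -5 + -5 = -10, A[0][1] + B[1][1] = 2 + 10 = 12, A[0][2] + B[2][1] = -3 + -5 = -8) = -10 (attained at k = 0)
  C[0][2] = min over k of (A[0][0] + B[0][2] = -5 + -4 = -9, A[0][1] + B[1][2] = 2 + -5 = -3, A[0][2] + B[2][2] = -3 + -2 = -5) = -9 (attained at k = 0)
  C[1][0] = min over k of (A[1][0] + B[0][0] = 0 + 5 = 5, A[1][1] + B[1][0] = 4 + -4 = 0, A[1][2] + B[2][0] = 10 + 0 = 10) = 0 (attained at k = 1)
  C[1][1] = min over k of (A[1][0] + B[0][1] = 0 + -5 = -5, A[1][1] + B[1][1] = 4 + 10 = 14, A[1][2] + B[2][1] = 10 + -5 = 5) = -5 (attained at k = 0)
  C[1][2] = min over k of (A[1][0] + B[0][2] = 0 + -4 = -4, A[1][1] + B[1][2] = 4 + -5 = -1, A[1][2] + B[2][2] = 10 + -2 = 8) = -4 (attained at k = 0)
  C[2][0] = min over k of (A[2][0] + B[0][0] = 9 + 5 = 14, A[2][1] + B[1][0] = 4 + -4 = 0, A[2][2] + B[2][0] = 7 + 0 = 7) = 0 (attained at k = 1)
  C[2][1] = min over k of (A[2][0] + B[0][1] = 9 + -5 = 4, A[2][1] + B[1][1] = 4 + 10 = 14, A[2][2] + B[2][1] = 7 + -5 = 2) = 2 (attained at k = 2)
  C[2][2] = min over k of (A[2][0] + B[0][2] = 9 + -4 = 5, A[2][1] + B[1][2] = 4 + -5 = -1, A[2][2] + B[2][2] = 7 + -2 = 5) = -1 (attained at k = 1)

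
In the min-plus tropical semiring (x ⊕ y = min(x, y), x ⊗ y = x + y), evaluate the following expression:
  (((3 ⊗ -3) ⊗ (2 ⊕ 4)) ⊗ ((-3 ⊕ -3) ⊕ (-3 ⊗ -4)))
(((3 ⊗ -3) ⊗ (2 ⊕ 4)) ⊗ ((-3 ⊕ -3) ⊕ (-3 ⊗ -4))) = -5

Expand innermost to outermost. Recall ⊕ takes the minimum of its arguments and ⊗ takes their sum. Working out the expression (((3 ⊗ -3) ⊗ (2 ⊕ 4)) ⊗ ((-3 ⊕ -3) ⊕ (-3 ⊗ -4))) gives -5.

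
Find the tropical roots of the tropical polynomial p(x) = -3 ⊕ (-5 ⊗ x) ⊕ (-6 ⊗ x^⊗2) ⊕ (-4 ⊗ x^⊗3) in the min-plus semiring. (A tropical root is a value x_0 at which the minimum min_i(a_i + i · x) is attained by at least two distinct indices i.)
Roots: {-2, 1, 2}

Each tropical root is a break point of the lower envelope of the lines y = a_i + i · x (there are 4 lines, with slopes 0, 1, ..., 3). Only the lines that attain the minimum somewhere contribute to roots; other lines are dominated. Here the surviving (envelope) indices are i = 3, i = 2, i = 1, i = 0.
Intersections between consecutive envelope lines give the roots: for adjacent envelope indices i < j the intersection is x = (a_i − a_j) / (j − i). Reading off the sorted break points: {-2, 1, 2}.
Verification: at each break x_0, at least two indices attain the minimum of min_i(a_i + i · x_0).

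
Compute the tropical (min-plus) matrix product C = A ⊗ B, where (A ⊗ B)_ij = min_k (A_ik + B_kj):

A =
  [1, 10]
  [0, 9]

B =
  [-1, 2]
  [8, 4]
A ⊗ B =
  [0, 3]
  [-1, 2]

Apply the min-plus product entry-by-entry:
  C[0][0] = min over k of (A[0][0] + B[0][0] = 1 + -1 = 0, A[0][1] + B[1][0] = 10 + 8 = 18) = 0 (attained at k = 0)
  C[0][1] = min over k of (A[0][0] + B[0][1] = 1 + 2 = 3, A[0][1] + B[1][1] = 10 + 4 = 14) = 3 (attained at k = 0)
  C[1][0] = min over k of (A[1][0] + B[0][0] = 0 + -1 = -1, A[1][1] + B[1][0] = 9 + 8 = 17) = -1 (attained at k = 0)
  C[1][1] = min over k of (A[1][0] + B[0][1] = 0 + 2 = 2, A[1][1] + B[1][1] = 9 + 4 = 13) = 2 (attained at k = 0)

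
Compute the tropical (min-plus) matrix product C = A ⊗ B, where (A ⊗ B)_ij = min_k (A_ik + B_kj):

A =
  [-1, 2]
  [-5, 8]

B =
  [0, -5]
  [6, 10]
A ⊗ B =
  [-1, -6]
  [-5, -10]

Apply the min-plus product entry-by-entry:
  C[0][0] = min over k of (A[0][0] + B[0][0] = -1 + 0 = -1, A[0][1] + B[1][0] = 2 + 6 = 8) = -1 (attained at k = 0)
  C[0][1] = min over k of (A[0][0] + B[0][1] = -1 + -5 = -6, A[0][1] + B[1][1] = 2 + 10 = 12) = -6 (attained at k = 0)
  C[1][0] = min over k of (A[1][0] + B[0][0] = -5 + 0 = -5, A[1][1] + B[1][0] = 8 + 6 = 14) = -5 (attained at k = 0)
  C[1][1] = min over k of (A[1][0] + B[0][1] = -5 + -5 = -10, A[1][1] + B[1][1] = 8 + 10 = 18) = -10 (attained at k = 0)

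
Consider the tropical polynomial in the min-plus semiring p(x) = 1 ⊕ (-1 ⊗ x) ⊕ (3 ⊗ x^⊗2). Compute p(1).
p(1) = 0

A tropical monomial a ⊗ x^⊗i evaluates to a + i · x. Evaluating each term at x = 1:
  Term 0 contributes 1 + 0 · 1 = 1
  Term 1 contributes -1 + 1 · 1 = 0
  Term 2 contributes 3 + 2 · 1 = 5
p(1) = ⊕ of these = min[1, 0, 5] = 0.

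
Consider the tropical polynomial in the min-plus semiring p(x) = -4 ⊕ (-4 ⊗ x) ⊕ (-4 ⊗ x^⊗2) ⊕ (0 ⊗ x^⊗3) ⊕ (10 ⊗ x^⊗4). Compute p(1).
p(1) = -4

A tropical monomial a ⊗ x^⊗i evaluates to a + i · x. Evaluating each term at x = 1:
  Term 0 contributes -4 + 0 · 1 = -4
  Term 1 contributes -4 + 1 · 1 = -3
  Term 2 contributes -4 + 2 · 1 = -2
  Term 3 contributes 0 + 3 · 1 = 3
  Term 4 contributes 10 + 4 · 1 = 14
p(1) = ⊕ of these = min[-4, -3, -2, 3, 14] = -4.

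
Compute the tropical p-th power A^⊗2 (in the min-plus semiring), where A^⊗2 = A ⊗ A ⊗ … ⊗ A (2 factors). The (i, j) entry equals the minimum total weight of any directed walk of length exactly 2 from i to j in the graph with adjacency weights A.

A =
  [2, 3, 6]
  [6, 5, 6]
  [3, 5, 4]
A^⊗2 =
  [4, 5, 8]
  [8, 9, 10]
  [5, 6, 8]

Each entry (A^⊗2)_ij equals the minimum over all length-2 walks i = v_0 → v_1 → … → v_2 = j of Σ_t A[v_t][v_{t+1}]. For example, for (i, j) = (0, 2) we minimise over 3 possible intermediate vertex sequences; the minimum is 8, attained along the walk 0 → 0 → 2.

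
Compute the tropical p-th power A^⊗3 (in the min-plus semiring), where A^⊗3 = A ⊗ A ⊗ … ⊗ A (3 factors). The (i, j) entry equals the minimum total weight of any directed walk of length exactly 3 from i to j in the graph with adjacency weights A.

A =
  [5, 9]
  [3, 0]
A^⊗3 =
  [12, 9]
  [3, 0]

Each entry (A^⊗3)_ij equals the minimum over all length-3 walks i = v_0 → v_1 → … → v_3 = j of Σ_t A[v_t][v_{t+1}]. For example, for (i, j) = (0, 1) we minimise over 4 possible intermediate vertex sequences; the minimum is 9, attained along the walk 0 → 1 → 1 → 1.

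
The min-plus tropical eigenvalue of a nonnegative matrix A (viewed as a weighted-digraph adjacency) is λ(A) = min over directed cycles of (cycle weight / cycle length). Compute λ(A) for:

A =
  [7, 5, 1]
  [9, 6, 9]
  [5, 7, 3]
λ(A) = 3

Enumerate directed cycles and compute their means (weight / length). Sample:
  cycle 0 → 0: weight = 7, length = 1, mean = 7/1 ≈ 7.000
  cycle 1 → 1: weight = 6, length = 1, mean = 6/1 ≈ 6.000
  cycle 2 → 2: weight = 3, length = 1, mean = 3/1 ≈ 3.000
  cycle 0 → 1 → 0: weight = 14, length = 2, mean = 14/2 ≈ 7.000
  cycle 0 → 2 → 0: weight = 6, length = 2, mean = 6/2 ≈ 3.000
  cycle 1 → 0 → 1: weight = 14, length = 2, mean = 14/2 ≈ 7.000
Minimum mean = 3.000, attained e.g. along the cycle 2 → 2 with weight 3 and length 1. So λ(A) = 3/1 = 3.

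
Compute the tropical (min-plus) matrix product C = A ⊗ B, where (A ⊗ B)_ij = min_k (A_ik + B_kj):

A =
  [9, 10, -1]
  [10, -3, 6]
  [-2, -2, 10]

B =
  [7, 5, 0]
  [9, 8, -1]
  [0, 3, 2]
A ⊗ B =
  [-1, 2, 1]
  [6, 5, -4]
  [5, 3, -3]

Apply the min-plus product entry-by-entry:
  C[0][0] = min over k of (A[0][0] + B[0][0] = 9 + 7 = 16, A[0][1] + B[1][0] = 10 + 9 = 19, A[0][2] + B[2][0] = -1 + 0 = -1) = -1 (attained at k = 2)
  C[0][1] = min over k of (A[0][0] + B[0][1] = 9 + 5 = 14, A[0][1] + B[1][1] = 10 + 8 = 18, A[0][2] + B[2][1] = -1 + 3 = 2) = 2 (attained at k = 2)
  C[0][2] = min over k of (A[0][0] + B[0][2] = 9 + 0 = 9, A[0][1] + B[1][2] = 10 + -1 = 9, A[0][2] + B[2][2] = -1 + 2 = 1) = 1 (attained at k = 2)
  C[1][0] = min over k of (A[1][0] + B[0][0] = 10 + 7 = 17, A[1][1] + B[1][0] = -3 + 9 = 6, A[1][2] + B[2][0] = 6 + 0 = 6) = 6 (attained at k = 1)
  C[1][1] = min over k of (A[1][0] + B[0][1] = 10 + 5 = 15, A[1][1] + B[1][1] = -3 + 8 = 5, A[1][2] + B[2][1] = 6 + 3 = 9) = 5 (attained at k = 1)
  C[1][2] = min over k of (A[1][0] + B[0][2] = 10 + 0 = 10, A[1][1] + B[1][2] = -3 + -1 = -4, A[1][2] + B[2][2] = 6 + 2 = 8) = -4 (attained at k = 1)
  C[2][0] = min over k of (A[2][0] + B[0][0] = -2 + 7 = 5, A[2][1] + B[1][0] = -2 + 9 = 7, A[2][2] + B[2][0] = 10 + 0 = 10) = 5 (attained at k = 0)
  C[2][1] = min over k of (A[2][0] + B[0][1] = -2 + 5 = 3, A[2][1] + B[1][1] = -2 + 8 = 6, A[2][2] + B[2][1] = 10 + 3 = 13) = 3 (attained at k = 0)
  C[2][2] = min over k of (A[2][0] + B[0][2] = -2 + 0 = -2, A[2][1] + B[1][2] = -2 + -1 = -3, A[2][2] + B[2][2] = 10 + 2 = 12) = -3 (attained at k = 1)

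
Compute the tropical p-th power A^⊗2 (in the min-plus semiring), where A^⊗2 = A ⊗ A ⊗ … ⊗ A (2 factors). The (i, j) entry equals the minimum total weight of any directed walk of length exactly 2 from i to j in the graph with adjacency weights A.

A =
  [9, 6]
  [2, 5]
A^⊗2 =
  [8, 11]
  [7, 8]

Each entry (A^⊗2)_ij equals the minimum over all length-2 walks i = v_0 → v_1 → … → v_2 = j of Σ_t A[v_t][v_{t+1}]. For example, for (i, j) = (0, 1) we minimise over 2 possible intermediate vertex sequences; the minimum is 11, attained along the walk 0 → 1 → 1.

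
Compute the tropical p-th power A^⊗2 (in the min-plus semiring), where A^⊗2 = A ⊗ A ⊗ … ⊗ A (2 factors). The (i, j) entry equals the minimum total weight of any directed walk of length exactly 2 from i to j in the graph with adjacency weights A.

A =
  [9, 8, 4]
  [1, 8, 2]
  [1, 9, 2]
A^⊗2 =
  [5, 13, 6]
  [3, 9, 4]
  [3, 9, 4]

Each entry (A^⊗2)_ij equals the minimum over all length-2 walks i = v_0 → v_1 → … → v_2 = j of Σ_t A[v_t][v_{t+1}]. For example, for (i, j) = (0, 2) we minimise over 3 possible intermediate vertex sequences; the minimum is 6, attained along the walk 0 → 2 → 2.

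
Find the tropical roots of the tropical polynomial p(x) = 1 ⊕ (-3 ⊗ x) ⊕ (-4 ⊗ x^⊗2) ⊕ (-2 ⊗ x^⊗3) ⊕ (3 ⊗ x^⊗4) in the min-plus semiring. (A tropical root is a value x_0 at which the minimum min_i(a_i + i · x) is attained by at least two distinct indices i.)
Roots: {-5, -2, 1, 4}

Each tropical root is a break point of the lower envelope of the lines y = a_i + i · x (there are 5 lines, with slopes 0, 1, ..., 4). Only the lines that attain the minimum somewhere contribute to roots; other lines are dominated. Here the surviving (envelope) indices are i = 4, i = 3, i = 2, i = 1, i = 0.
Intersections between consecutive envelope lines give the roots: for adjacent envelope indices i < j the intersection is x = (a_i − a_j) / (j − i). Reading off the sorted break points: {-5, -2, 1, 4}.
Verification: at each break x_0, at least two indices attain the minimum of min_i(a_i + i · x_0).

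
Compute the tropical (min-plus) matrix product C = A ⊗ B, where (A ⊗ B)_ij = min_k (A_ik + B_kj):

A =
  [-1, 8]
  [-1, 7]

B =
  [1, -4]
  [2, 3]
A ⊗ B =
  [0, -5]
  [0, -5]

Apply the min-plus product entry-by-entry:
  C[0][0] = min over k of (A[0][0] + B[0][0] = -1 + 1 = 0, A[0][1] + B[1][0] = 8 + 2 = 10) = 0 (attained at k = 0)
  C[0][1] = min over k of (A[0][0] + B[0][1] = -1 + -4 = -5, A[0][1] + B[1][1] = 8 + 3 = 11) = -5 (attained at k = 0)
  C[1][0] = min over k of (A[1][0] + B[0][0] = -1 + 1 = 0, A[1][1] + B[1][0] = 7 + 2 = 9) = 0 (attained at k = 0)
  C[1][1] = min over k of (A[1][0] + B[0][1] = -1 + -4 = -5, A[1][1] + B[1][1] = 7 + 3 = 10) = -5 (attained at k = 0)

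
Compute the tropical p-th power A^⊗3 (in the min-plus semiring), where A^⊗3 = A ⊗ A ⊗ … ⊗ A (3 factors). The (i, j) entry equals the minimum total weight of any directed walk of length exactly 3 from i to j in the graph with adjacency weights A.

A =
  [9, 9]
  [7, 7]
A^⊗3 =
  [23, 23]
  [21, 21]

Each entry (A^⊗3)_ij equals the minimum over all length-3 walks i = v_0 → v_1 → … → v_3 = j of Σ_t A[v_t][v_{t+1}]. For example, for (i, j) = (0, 1) we minimise over 4 possible intermediate vertex sequences; the minimum is 23, attained along the walk 0 → 1 → 1 → 1.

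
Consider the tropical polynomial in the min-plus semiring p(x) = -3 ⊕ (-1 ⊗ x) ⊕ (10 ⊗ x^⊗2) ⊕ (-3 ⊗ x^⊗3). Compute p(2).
p(2) = -3

A tropical monomial a ⊗ x^⊗i evaluates to a + i · x. Evaluating each term at x = 2:
  Term 0 contributes -3 + 0 · 2 = -3
  Term 1 contributes -1 + 1 · 2 = 1
  Term 2 contributes 10 + 2 · 2 = 14
  Term 3 contributes -3 + 3 · 2 = 3
p(2) = ⊕ of these = min[-3, 1, 14, 3] = -3.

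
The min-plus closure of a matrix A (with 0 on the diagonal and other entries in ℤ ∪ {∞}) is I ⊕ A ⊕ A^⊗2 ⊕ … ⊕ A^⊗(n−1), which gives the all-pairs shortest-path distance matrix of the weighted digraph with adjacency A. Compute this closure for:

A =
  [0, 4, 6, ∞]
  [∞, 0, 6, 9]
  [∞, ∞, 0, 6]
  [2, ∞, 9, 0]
Closure =
  [0, 4, 6, 12]
  [11, 0, 6, 9]
  [8, 12, 0, 6]
  [2, 6, 8, 0]

This is the Floyd-Warshall all-pairs shortest-path computation. For each intermediate vertex k = 0, 1, …, 3, update dist[i][j] ← min(dist[i][j], dist[i][k] + dist[k][j]). The final matrix gives, for each (i, j), the minimum total weight of any directed path from i to j (possibly empty when i = j).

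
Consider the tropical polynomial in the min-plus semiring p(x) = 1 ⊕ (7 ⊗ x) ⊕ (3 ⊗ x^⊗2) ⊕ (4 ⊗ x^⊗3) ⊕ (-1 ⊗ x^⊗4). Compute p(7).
p(7) = 1

A tropical monomial a ⊗ x^⊗i evaluates to a + i · x. Evaluating each term at x = 7:
  Term 0 contributes 1 + 0 · 7 = 1
  Term 1 contributes 7 + 1 · 7 = 14
  Term 2 contributes 3 + 2 · 7 = 17
  Term 3 contributes 4 + 3 · 7 = 25
  Term 4 contributes -1 + 4 · 7 = 27
p(7) = ⊕ of these = min[1, 14, 17, 25, 27] = 1.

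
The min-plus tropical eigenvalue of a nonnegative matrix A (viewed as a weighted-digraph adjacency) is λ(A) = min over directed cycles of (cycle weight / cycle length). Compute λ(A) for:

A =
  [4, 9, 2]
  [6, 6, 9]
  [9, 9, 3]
λ(A) = 3

Enumerate directed cycles and compute their means (weight / length). Sample:
  cycle 0 → 0: weight = 4, length = 1, mean = 4/1 ≈ 4.000
  cycle 1 → 1: weight = 6, length = 1, mean = 6/1 ≈ 6.000
  cycle 2 → 2: weight = 3, length = 1, mean = 3/1 ≈ 3.000
  cycle 0 → 1 → 0: weight = 15, length = 2, mean = 15/2 ≈ 7.500
  cycle 0 → 2 → 0: weight = 11, length = 2, mean = 11/2 ≈ 5.500
  cycle 1 → 0 → 1: weight = 15, length = 2, mean = 15/2 ≈ 7.500
Minimum mean = 3.000, attained e.g. along the cycle 2 → 2 with weight 3 and length 1. So λ(A) = 3/1 = 3.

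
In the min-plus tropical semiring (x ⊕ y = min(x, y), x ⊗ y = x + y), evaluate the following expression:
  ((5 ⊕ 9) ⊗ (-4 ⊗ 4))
((5 ⊕ 9) ⊗ (-4 ⊗ 4)) = 5

Expand innermost to outermost. Recall ⊕ takes the minimum of its arguments and ⊗ takes their sum. Working out the expression ((5 ⊕ 9) ⊗ (-4 ⊗ 4)) gives 5.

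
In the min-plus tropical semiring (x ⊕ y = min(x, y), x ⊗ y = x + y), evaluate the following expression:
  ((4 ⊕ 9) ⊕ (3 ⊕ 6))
((4 ⊕ 9) ⊕ (3 ⊕ 6)) = 3

Expand innermost to outermost. Recall ⊕ takes the minimum of its arguments and ⊗ takes their sum. Working out the expression ((4 ⊕ 9) ⊕ (3 ⊕ 6)) gives 3.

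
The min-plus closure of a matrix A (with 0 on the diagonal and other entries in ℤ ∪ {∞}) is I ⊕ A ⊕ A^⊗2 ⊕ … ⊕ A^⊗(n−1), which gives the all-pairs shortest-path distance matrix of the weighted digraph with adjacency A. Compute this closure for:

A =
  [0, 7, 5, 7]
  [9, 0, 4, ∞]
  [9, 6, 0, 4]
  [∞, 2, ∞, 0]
Closure =
  [0, 7, 5, 7]
  [9, 0, 4, 8]
  [9, 6, 0, 4]
  [11, 2, 6, 0]

This is the Floyd-Warshall all-pairs shortest-path computation. For each intermediate vertex k = 0, 1, …, 3, update dist[i][j] ← min(dist[i][j], dist[i][k] + dist[k][j]). The final matrix gives, for each (i, j), the minimum total weight of any directed path from i to j (possibly empty when i = j).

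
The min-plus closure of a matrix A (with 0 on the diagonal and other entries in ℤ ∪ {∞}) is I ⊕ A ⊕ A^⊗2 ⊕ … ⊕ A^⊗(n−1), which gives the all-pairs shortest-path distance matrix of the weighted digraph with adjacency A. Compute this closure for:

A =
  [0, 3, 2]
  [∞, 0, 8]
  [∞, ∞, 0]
Closure =
  [0, 3, 2]
  [∞, 0, 8]
  [∞, ∞, 0]

This is the Floyd-Warshall all-pairs shortest-path computation. For each intermediate vertex k = 0, 1, …, 2, update dist[i][j] ← min(dist[i][j], dist[i][k] + dist[k][j]). The final matrix gives, for each (i, j), the minimum total weight of any directed path from i to j (possibly empty when i = j).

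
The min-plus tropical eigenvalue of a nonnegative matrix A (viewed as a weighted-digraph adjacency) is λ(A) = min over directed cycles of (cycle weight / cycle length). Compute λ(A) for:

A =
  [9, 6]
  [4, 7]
λ(A) = 5

Enumerate directed cycles and compute their means (weight / length). Sample:
  cycle 0 → 0: weight = 9, length = 1, mean = 9/1 ≈ 9.000
  cycle 1 → 1: weight = 7, length = 1, mean = 7/1 ≈ 7.000
  cycle 0 → 1 → 0: weight = 10, length = 2, mean = 10/2 ≈ 5.000
  cycle 1 → 0 → 1: weight = 10, length = 2, mean = 10/2 ≈ 5.000
Minimum mean = 5.000, attained e.g. along the cycle 0 → 1 → 0 with weight 10 and length 2. So λ(A) = 10/2 = 5.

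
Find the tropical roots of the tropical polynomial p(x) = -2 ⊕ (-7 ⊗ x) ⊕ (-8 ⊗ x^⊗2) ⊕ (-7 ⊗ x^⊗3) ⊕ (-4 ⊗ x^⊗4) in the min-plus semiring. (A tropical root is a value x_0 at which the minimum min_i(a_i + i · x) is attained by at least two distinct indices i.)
Roots: {-3, -1, 1, 5}

Each tropical root is a break point of the lower envelope of the lines y = a_i + i · x (there are 5 lines, with slopes 0, 1, ..., 4). Only the lines that attain the minimum somewhere contribute to roots; other lines are dominated. Here the surviving (envelope) indices are i = 4, i = 3, i = 2, i = 1, i = 0.
Intersections between consecutive envelope lines give the roots: for adjacent envelope indices i < j the intersection is x = (a_i − a_j) / (j − i). Reading off the sorted break points: {-3, -1, 1, 5}.
Verification: at each break x_0, at least two indices attain the minimum of min_i(a_i + i · x_0).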